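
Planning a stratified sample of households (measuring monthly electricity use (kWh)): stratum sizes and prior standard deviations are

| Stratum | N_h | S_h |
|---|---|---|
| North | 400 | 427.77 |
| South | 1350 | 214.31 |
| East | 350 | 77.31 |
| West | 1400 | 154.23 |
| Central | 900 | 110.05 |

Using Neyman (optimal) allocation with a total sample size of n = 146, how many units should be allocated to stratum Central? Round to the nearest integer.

Neyman allocation: n_h = n · N_h S_h / Σ N_i S_i, with n = 146.
  stratum North: N_h·S_h = 400·427.77 = 171108.00
  stratum South: N_h·S_h = 1350·214.31 = 289318.50
  stratum East: N_h·S_h = 350·77.31 = 27058.50
  stratum West: N_h·S_h = 1400·154.23 = 215922.00
  stratum Central: N_h·S_h = 900·110.05 = 99045.00
Σ N_h S_h = 802452.00
n for stratum Central = 146·99045.00/802452.00 = 18.020 → 18

18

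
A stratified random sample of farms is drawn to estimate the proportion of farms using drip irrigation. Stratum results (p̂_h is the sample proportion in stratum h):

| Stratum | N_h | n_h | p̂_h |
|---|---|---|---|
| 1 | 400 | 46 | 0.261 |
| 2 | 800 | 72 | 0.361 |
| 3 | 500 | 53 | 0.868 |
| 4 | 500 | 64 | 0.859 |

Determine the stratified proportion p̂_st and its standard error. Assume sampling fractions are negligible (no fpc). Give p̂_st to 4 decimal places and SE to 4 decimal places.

N = 2200; stratum weights W_h = N_h/N.
p̂_st = Σ W_h p̂_h = (400·0.261 + 800·0.361 + 500·0.868 + 500·0.859)/2200 = 0.57123
V̂(p̂_st) = Σ W_h² p̂_h(1−p̂_h)/(n_h−1):
  stratum 1: (400/2200)²·0.261·0.739/45 = 0.000141693
  stratum 2: (800/2200)²·0.361·0.639/71 = 0.00042962
  stratum 3: (500/2200)²·0.868·0.132/52 = 0.000113811
  stratum 4: (500/2200)²·0.859·0.141/63 = 9.93039e-05
V̂(p̂_st) = 0.000784428; SE = √V̂ = 0.0280076

p̂_st ≈ 0.5712, SE ≈ 0.0280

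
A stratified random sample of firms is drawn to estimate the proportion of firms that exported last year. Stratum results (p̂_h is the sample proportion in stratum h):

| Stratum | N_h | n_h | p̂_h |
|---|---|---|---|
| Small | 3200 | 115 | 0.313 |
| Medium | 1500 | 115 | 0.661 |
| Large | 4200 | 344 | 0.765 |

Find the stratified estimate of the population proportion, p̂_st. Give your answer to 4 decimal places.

N = 8900; stratum weights W_h = N_h/N.
p̂_st = Σ W_h p̂_h = (3200·0.313 + 1500·0.661 + 4200·0.765)/8900 = 0.58496

p̂_st ≈ 0.5850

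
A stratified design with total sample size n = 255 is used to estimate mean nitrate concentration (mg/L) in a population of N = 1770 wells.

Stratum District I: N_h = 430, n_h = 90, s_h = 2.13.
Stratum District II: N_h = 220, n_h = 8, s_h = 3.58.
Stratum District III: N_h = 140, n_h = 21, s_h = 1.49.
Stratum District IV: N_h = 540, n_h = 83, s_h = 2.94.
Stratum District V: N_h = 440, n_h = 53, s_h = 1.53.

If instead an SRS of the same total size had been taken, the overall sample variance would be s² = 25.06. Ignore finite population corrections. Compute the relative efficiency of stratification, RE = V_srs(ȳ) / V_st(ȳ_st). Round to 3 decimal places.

V̂(ȳ_st) = Σ W_h² s_h²/n_h, with W_h = N_h/N and N = 1770:
  stratum District I: (430/1770)²·2.13²/90 = 0.00297514
  stratum District II: (220/1770)²·3.58²/8 = 0.02475
  stratum District III: (140/1770)²·1.49²/21 = 0.000661398
  stratum District IV: (540/1770)²·2.94²/83 = 0.00969299
  stratum District V: (440/1770)²·1.53²/53 = 0.00272939
V_st = 0.0408089
V_srs = s²/n = 25.06/255 = 0.0982745
Relative efficiency = V_srs / V_st = 0.0982745/0.0408089 = 2.4082

RE ≈ 2.408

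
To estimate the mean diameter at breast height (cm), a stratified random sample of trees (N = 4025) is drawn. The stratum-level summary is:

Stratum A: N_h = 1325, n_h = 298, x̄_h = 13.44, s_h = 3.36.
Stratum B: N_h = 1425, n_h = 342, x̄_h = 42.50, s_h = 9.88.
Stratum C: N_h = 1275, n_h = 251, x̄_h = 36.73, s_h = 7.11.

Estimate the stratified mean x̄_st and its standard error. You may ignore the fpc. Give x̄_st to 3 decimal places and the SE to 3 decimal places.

x̄_st ≈ 31.106, SE ≈ 0.245

x̄_st = Σ W_h x̄_h = (1325·13.44 + 1425·42.50 + 1275·36.73)/4025 = 31.10590
V̂(x̄_st) = Σ W_h² s_h²/n_h, with W_h = N_h/N and N = 4025:
  stratum A: (1325/4025)²·3.36²/298 = 0.00410546
  stratum B: (1425/4025)²·9.88²/342 = 0.0357755
  stratum C: (1275/4025)²·7.11²/251 = 0.0202094
V̂(x̄_st) = 0.0600904
SE(x̄_st) = √0.0600904 = 0.245133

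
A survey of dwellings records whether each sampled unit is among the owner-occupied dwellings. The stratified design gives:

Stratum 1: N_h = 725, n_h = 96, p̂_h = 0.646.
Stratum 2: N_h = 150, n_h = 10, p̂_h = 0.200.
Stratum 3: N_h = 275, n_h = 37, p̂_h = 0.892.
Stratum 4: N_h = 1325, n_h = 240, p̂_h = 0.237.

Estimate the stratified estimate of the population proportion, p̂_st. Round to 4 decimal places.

p̂_st ≈ 0.4273

N = 2475; stratum weights W_h = N_h/N.
p̂_st = Σ W_h p̂_h = (725·0.646 + 150·0.200 + 275·0.892 + 1325·0.237)/2475 = 0.42734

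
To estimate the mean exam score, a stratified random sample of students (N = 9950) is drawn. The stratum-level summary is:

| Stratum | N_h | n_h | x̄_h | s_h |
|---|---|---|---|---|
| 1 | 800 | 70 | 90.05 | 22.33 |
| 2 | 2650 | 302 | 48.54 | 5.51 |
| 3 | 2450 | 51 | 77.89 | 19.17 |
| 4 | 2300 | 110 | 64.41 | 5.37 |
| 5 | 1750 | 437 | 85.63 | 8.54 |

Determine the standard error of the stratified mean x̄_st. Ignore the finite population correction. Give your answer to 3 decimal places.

SE(x̄_st) ≈ 0.714

V̂(x̄_st) = Σ W_h² s_h²/n_h, with W_h = N_h/N and N = 9950:
  stratum 1: (800/9950)²·22.33²/70 = 0.0460483
  stratum 2: (2650/9950)²·5.51²/302 = 0.00713086
  stratum 3: (2450/9950)²·19.17²/51 = 0.436878
  stratum 4: (2300/9950)²·5.37²/110 = 0.0140077
  stratum 5: (1750/9950)²·8.54²/437 = 0.00516255
V̂(x̄_st) = 0.509227
SE(x̄_st) = √0.509227 = 0.713602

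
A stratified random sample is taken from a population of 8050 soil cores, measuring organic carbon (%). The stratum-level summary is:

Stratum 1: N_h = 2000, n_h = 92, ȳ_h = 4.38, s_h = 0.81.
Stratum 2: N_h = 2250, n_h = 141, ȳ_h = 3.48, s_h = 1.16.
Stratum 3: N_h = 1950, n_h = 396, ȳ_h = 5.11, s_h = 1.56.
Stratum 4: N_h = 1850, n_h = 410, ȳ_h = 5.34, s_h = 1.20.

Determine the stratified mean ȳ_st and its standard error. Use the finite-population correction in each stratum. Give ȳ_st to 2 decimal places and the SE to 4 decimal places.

ȳ_st ≈ 4.53, SE ≈ 0.0394

ȳ_st = Σ W_h ȳ_h = (2000·4.38 + 2250·3.48 + 1950·5.11 + 1850·5.34)/8050 = 4.52590
V̂(ȳ_st) = Σ W_h² (1 − n_h/N_h) s_h²/n_h, with W_h = N_h/N and N = 8050:
  stratum 1: (2000/8050)²·(1 − 92/2000)·0.81²/92 = 0.000419951
  stratum 2: (2250/8050)²·(1 − 141/2250)·1.16²/141 = 0.000698818
  stratum 3: (1950/8050)²·(1 − 396/1950)·1.56²/396 = 0.000287374
  stratum 4: (1850/8050)²·(1 − 410/1850)·1.20²/410 = 0.000144385
V̂(ȳ_st) = 0.00155053
SE(ȳ_st) = √0.00155053 = 0.0393767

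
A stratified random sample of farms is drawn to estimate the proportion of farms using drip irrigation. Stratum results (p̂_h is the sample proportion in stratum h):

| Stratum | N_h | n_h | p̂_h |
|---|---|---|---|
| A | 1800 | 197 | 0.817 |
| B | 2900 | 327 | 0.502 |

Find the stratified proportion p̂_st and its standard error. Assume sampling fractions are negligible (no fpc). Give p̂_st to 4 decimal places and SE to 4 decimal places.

N = 4700; stratum weights W_h = N_h/N.
p̂_st = Σ W_h p̂_h = (1800·0.817 + 2900·0.502)/4700 = 0.62264
V̂(p̂_st) = Σ W_h² p̂_h(1−p̂_h)/(n_h−1):
  stratum A: (1800/4700)²·0.817·0.183/196 = 0.000111884
  stratum B: (2900/4700)²·0.502·0.498/326 = 0.000291955
V̂(p̂_st) = 0.000403838; SE = √V̂ = 0.0200957

p̂_st ≈ 0.6226, SE ≈ 0.0201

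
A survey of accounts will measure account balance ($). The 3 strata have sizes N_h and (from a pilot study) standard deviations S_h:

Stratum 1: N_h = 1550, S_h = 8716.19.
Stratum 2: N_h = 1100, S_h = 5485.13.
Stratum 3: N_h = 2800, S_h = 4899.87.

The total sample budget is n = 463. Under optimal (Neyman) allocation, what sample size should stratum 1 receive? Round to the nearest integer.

188

Neyman allocation: n_h = n · N_h S_h / Σ N_i S_i, with n = 463.
  stratum 1: N_h·S_h = 1550·8716.19 = 13510094.50
  stratum 2: N_h·S_h = 1100·5485.13 = 6033643.00
  stratum 3: N_h·S_h = 2800·4899.87 = 13719636.00
Σ N_h S_h = 33263373.50
n for stratum 1 = 463·13510094.50/33263373.50 = 188.050 → 188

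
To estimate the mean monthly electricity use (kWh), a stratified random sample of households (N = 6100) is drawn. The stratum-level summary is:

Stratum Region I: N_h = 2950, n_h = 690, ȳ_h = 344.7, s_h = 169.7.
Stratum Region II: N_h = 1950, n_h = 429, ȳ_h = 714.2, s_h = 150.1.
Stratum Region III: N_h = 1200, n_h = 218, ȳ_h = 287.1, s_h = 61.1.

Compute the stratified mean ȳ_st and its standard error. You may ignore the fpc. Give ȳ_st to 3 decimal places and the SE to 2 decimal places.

ȳ_st = Σ W_h ȳ_h = (2950·344.7 + 1950·714.2 + 1200·287.1)/6100 = 451.48770
V̂(ȳ_st) = Σ W_h² s_h²/n_h, with W_h = N_h/N and N = 6100:
  stratum Region I: (2950/6100)²·169.7²/690 = 9.7611
  stratum Region II: (1950/6100)²·150.1²/429 = 5.36678
  stratum Region III: (1200/6100)²·61.1²/218 = 0.662718
V̂(ȳ_st) = 15.7906
SE(ȳ_st) = √15.7906 = 3.97374

ȳ_st ≈ 451.488, SE ≈ 3.97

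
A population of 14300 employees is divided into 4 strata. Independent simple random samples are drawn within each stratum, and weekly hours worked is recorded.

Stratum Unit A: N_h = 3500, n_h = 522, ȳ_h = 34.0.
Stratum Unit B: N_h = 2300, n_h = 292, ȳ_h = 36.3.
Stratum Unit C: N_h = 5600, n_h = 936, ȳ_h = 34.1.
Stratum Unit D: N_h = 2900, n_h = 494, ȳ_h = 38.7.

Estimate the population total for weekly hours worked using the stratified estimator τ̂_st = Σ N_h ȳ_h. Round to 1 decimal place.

τ̂_st = Σ N_h ȳ_h = 3500·34.0 + 2300·36.3 + 5600·34.1 + 2900·38.7 = 505680.0

τ̂_st ≈ 505680.0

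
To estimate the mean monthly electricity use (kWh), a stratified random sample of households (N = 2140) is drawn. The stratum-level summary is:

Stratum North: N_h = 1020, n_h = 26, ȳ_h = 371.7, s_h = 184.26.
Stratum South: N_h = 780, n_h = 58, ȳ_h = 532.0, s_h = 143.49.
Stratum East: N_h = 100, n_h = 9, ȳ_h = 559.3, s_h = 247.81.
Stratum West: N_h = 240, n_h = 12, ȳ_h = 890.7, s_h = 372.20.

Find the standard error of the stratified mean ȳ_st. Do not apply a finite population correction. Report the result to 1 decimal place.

V̂(ȳ_st) = Σ W_h² s_h²/n_h, with W_h = N_h/N and N = 2140:
  stratum North: (1020/2140)²·184.26²/26 = 296.662
  stratum South: (780/2140)²·143.49²/58 = 47.1603
  stratum East: (100/2140)²·247.81²/9 = 14.8994
  stratum West: (240/2140)²·372.20²/12 = 145.2
V̂(ȳ_st) = 503.921
SE(ȳ_st) = √503.921 = 22.4482

SE(ȳ_st) ≈ 22.4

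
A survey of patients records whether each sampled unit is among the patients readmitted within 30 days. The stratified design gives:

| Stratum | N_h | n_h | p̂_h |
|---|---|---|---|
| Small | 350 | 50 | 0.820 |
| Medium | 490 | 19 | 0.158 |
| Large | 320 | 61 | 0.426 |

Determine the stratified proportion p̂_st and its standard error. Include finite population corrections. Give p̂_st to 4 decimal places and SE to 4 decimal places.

N = 1160; stratum weights W_h = N_h/N.
p̂_st = Σ W_h p̂_h = (350·0.820 + 490·0.158 + 320·0.426)/1160 = 0.43167
V̂(p̂_st) = Σ W_h² (1 − n_h/N_h) p̂_h(1−p̂_h)/(n_h−1):
  stratum Small: (350/1160)²·(1 − 50/350)·0.820·0.180/49 = 0.000235052
  stratum Medium: (490/1160)²·(1 − 19/490)·0.158·0.842/18 = 0.00126765
  stratum Large: (320/1160)²·(1 − 61/320)·0.426·0.574/60 = 0.000251018
V̂(p̂_st) = 0.00175371; SE = √V̂ = 0.0418774

p̂_st ≈ 0.4317, SE ≈ 0.0419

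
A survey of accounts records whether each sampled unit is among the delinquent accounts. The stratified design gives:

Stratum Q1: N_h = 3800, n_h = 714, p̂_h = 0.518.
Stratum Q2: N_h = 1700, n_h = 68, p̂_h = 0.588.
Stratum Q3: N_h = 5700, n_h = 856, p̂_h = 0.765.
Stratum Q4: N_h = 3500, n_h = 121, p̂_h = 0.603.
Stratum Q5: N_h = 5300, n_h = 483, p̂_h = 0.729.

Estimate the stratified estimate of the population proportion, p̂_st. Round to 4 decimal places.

N = 20000; stratum weights W_h = N_h/N.
p̂_st = Σ W_h p̂_h = (3800·0.518 + 1700·0.588 + 5700·0.765 + 3500·0.603 + 5300·0.729)/20000 = 0.66514

p̂_st ≈ 0.6651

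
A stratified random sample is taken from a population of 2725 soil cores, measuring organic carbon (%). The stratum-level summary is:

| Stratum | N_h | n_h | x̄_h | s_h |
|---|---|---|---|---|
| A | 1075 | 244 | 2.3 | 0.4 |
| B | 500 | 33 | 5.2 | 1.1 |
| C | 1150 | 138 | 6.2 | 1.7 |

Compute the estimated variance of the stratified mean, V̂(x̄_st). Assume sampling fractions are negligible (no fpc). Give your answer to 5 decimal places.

V̂(x̄_st) ≈ 0.00507

V̂(x̄_st) = Σ W_h² s_h²/n_h, with W_h = N_h/N and N = 2725:
  stratum A: (1075/2725)²·0.4²/244 = 0.00010205
  stratum B: (500/2725)²·1.1²/33 = 0.00123446
  stratum C: (1150/2725)²·1.7²/138 = 0.00372976
V̂(x̄_st) = 0.00506628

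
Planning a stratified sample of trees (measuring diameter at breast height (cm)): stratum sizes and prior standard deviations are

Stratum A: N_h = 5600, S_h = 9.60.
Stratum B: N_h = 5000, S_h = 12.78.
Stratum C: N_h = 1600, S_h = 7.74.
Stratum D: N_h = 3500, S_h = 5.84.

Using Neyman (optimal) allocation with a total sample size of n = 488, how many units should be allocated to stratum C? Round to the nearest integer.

Neyman allocation: n_h = n · N_h S_h / Σ N_i S_i, with n = 488.
  stratum A: N_h·S_h = 5600·9.60 = 53760.00
  stratum B: N_h·S_h = 5000·12.78 = 63900.00
  stratum C: N_h·S_h = 1600·7.74 = 12384.00
  stratum D: N_h·S_h = 3500·5.84 = 20440.00
Σ N_h S_h = 150484.00
n for stratum C = 488·12384.00/150484.00 = 40.160 → 40

40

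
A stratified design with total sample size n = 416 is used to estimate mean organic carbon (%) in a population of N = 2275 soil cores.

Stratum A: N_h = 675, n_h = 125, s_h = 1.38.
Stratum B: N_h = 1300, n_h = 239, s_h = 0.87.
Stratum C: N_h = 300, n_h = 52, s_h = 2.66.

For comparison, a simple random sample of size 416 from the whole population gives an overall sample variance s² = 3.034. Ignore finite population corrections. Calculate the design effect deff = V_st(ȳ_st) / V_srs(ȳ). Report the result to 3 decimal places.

V̂(ȳ_st) = Σ W_h² s_h²/n_h, with W_h = N_h/N and N = 2275:
  stratum A: (675/2275)²·1.38²/125 = 0.0013412
  stratum B: (1300/2275)²·0.87²/239 = 0.0010341
  stratum C: (300/2275)²·2.66²/52 = 0.00236614
V_st = 0.00474144
V_srs = s²/n = 3.034/416 = 0.00729327
deff = V_st / V_srs = 0.00474144/0.00729327 = 0.6501

deff ≈ 0.650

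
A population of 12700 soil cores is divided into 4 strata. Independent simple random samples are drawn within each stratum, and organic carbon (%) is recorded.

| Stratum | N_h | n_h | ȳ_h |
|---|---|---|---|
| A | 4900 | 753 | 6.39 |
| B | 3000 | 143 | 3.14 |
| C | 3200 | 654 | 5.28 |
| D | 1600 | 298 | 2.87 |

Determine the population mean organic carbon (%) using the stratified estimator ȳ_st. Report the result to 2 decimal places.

N = Σ N_h = 12700. Stratum weights W_h = N_h/N.
ȳ_st = (4900·6.39 + 3000·3.14 + 3200·5.28 + 1600·2.87) / 12700 = 4.8991

ȳ_st ≈ 4.90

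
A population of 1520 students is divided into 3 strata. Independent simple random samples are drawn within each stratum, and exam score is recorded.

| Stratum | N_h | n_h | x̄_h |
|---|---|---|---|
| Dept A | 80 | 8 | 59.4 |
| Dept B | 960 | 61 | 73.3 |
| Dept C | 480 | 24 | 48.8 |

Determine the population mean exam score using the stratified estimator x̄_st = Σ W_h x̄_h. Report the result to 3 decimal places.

N = Σ N_h = 1520. Stratum weights W_h = N_h/N.
x̄_st = (80·59.4 + 960·73.3 + 480·48.8) / 1520 = 64.83158

x̄_st ≈ 64.832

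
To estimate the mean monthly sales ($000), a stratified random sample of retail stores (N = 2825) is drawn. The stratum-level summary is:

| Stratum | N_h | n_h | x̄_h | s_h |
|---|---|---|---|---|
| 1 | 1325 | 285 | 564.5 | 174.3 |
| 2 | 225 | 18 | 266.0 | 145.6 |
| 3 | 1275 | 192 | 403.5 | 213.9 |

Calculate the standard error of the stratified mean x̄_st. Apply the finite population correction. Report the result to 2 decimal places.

V̂(x̄_st) = Σ W_h² (1 − n_h/N_h) s_h²/n_h, with W_h = N_h/N and N = 2825:
  stratum 1: (1325/2825)²·(1 − 285/1325)·174.3²/285 = 18.4061
  stratum 2: (225/2825)²·(1 − 18/225)·145.6²/18 = 6.87331
  stratum 3: (1275/2825)²·(1 − 192/1275)·213.9²/192 = 41.2308
V̂(x̄_st) = 66.5103
SE(x̄_st) = √66.5103 = 8.15538

SE(x̄_st) ≈ 8.16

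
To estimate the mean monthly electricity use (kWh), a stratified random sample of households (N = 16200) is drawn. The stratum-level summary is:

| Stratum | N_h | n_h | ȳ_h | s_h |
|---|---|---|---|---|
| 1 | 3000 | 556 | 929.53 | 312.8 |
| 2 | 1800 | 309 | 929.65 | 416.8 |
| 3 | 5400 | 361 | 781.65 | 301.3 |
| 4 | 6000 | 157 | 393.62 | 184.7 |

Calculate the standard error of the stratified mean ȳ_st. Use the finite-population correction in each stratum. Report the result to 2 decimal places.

V̂(ȳ_st) = Σ W_h² (1 − n_h/N_h) s_h²/n_h, with W_h = N_h/N and N = 16200:
  stratum 1: (3000/16200)²·(1 − 556/3000)·312.8²/556 = 4.91644
  stratum 2: (1800/16200)²·(1 − 309/1800)·416.8²/309 = 5.74933
  stratum 3: (5400/16200)²·(1 − 361/5400)·301.3²/361 = 26.0735
  stratum 4: (6000/16200)²·(1 − 157/6000)·184.7²/157 = 29.0263
V̂(ȳ_st) = 65.7655
SE(ȳ_st) = √65.7655 = 8.1096

SE(ȳ_st) ≈ 8.11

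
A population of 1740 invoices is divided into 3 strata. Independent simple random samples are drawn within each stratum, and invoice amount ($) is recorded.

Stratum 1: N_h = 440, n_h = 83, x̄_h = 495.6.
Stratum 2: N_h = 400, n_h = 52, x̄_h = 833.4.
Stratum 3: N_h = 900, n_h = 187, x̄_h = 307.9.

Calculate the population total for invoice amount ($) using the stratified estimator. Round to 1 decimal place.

τ̂_st ≈ 828534.0

τ̂_st = Σ N_h x̄_h = 440·495.6 + 400·833.4 + 900·307.9 = 828534.0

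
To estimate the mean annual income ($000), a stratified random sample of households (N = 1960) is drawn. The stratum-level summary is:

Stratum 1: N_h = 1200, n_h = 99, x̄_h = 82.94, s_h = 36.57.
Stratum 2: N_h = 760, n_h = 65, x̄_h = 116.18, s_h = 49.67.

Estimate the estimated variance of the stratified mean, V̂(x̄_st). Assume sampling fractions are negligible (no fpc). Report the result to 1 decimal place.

V̂(x̄_st) = Σ W_h² s_h²/n_h, with W_h = N_h/N and N = 1960:
  stratum 1: (1200/1960)²·36.57²/99 = 5.06367
  stratum 2: (760/1960)²·49.67²/65 = 5.70677
V̂(x̄_st) = 10.7704

V̂(x̄_st) ≈ 10.8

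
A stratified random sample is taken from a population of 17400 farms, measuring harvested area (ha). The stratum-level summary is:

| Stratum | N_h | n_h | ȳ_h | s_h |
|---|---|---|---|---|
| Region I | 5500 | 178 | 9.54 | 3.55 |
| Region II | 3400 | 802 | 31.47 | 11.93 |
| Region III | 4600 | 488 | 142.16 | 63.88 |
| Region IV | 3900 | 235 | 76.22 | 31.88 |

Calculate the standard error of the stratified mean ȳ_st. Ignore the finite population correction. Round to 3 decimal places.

V̂(ȳ_st) = Σ W_h² s_h²/n_h, with W_h = N_h/N and N = 17400:
  stratum Region I: (5500/17400)²·3.55²/178 = 0.00707398
  stratum Region II: (3400/17400)²·11.93²/802 = 0.00677588
  stratum Region III: (4600/17400)²·63.88²/488 = 0.584423
  stratum Region IV: (3900/17400)²·31.88²/235 = 0.21727
V̂(ȳ_st) = 0.815543
SE(ȳ_st) = √0.815543 = 0.903074

SE(ȳ_st) ≈ 0.903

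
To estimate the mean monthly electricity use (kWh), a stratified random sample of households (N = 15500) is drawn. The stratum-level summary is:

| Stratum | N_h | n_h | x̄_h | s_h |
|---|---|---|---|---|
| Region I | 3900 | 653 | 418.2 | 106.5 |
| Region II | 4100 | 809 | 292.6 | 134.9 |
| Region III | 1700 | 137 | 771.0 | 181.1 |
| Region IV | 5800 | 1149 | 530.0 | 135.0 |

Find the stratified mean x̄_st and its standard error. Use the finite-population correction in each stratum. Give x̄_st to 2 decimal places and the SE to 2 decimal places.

x̄_st = Σ W_h x̄_h = (3900·418.2 + 4100·292.6 + 1700·771.0 + 5800·530.0)/15500 = 465.50581
V̂(x̄_st) = Σ W_h² (1 − n_h/N_h) s_h²/n_h, with W_h = N_h/N and N = 15500:
  stratum Region I: (3900/15500)²·(1 − 653/3900)·106.5²/653 = 0.915524
  stratum Region II: (4100/15500)²·(1 − 809/4100)·134.9²/809 = 1.26335
  stratum Region III: (1700/15500)²·(1 − 137/1700)·181.1²/137 = 2.64765
  stratum Region IV: (5800/15500)²·(1 − 1149/5800)·135.0²/1149 = 1.78098
V̂(x̄_st) = 6.6075
SE(x̄_st) = √6.6075 = 2.57051

x̄_st ≈ 465.51, SE ≈ 2.57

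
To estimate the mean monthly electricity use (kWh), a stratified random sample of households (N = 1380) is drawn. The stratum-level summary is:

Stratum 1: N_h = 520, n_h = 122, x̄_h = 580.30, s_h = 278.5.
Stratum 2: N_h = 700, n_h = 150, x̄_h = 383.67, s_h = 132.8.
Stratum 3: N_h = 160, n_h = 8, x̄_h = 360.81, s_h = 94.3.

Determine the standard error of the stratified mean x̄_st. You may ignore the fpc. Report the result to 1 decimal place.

SE(x̄_st) ≈ 11.6

V̂(x̄_st) = Σ W_h² s_h²/n_h, with W_h = N_h/N and N = 1380:
  stratum 1: (520/1380)²·278.5²/122 = 90.2691
  stratum 2: (700/1380)²·132.8²/150 = 30.2512
  stratum 3: (160/1380)²·94.3²/8 = 14.9422
V̂(x̄_st) = 135.463
SE(x̄_st) = √135.463 = 11.6388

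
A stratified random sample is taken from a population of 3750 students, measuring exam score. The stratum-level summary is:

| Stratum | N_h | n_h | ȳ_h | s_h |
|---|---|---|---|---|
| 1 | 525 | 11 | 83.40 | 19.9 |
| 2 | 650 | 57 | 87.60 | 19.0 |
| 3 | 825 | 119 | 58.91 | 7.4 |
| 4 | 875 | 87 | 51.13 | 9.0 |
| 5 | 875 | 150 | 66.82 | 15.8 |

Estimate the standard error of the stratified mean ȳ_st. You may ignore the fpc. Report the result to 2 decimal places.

V̂(ȳ_st) = Σ W_h² s_h²/n_h, with W_h = N_h/N and N = 3750:
  stratum 1: (525/3750)²·19.9²/11 = 0.705618
  stratum 2: (650/3750)²·19.0²/57 = 0.190281
  stratum 3: (825/3750)²·7.4²/119 = 0.0222721
  stratum 4: (875/3750)²·9.0²/87 = 0.0506897
  stratum 5: (875/3750)²·15.8²/150 = 0.0906101
V̂(ȳ_st) = 1.05947
SE(ȳ_st) = √1.05947 = 1.02931

SE(ȳ_st) ≈ 1.03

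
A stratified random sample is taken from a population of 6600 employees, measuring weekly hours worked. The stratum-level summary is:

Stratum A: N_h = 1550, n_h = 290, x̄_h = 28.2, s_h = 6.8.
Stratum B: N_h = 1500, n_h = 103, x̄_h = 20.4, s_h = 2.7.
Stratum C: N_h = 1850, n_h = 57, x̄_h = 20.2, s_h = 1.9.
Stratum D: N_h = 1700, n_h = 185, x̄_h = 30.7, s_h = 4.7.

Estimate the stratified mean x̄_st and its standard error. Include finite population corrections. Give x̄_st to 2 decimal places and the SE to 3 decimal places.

x̄_st = Σ W_h x̄_h = (1550·28.2 + 1500·20.4 + 1850·20.2 + 1700·30.7)/6600 = 24.82879
V̂(x̄_st) = Σ W_h² (1 − n_h/N_h) s_h²/n_h, with W_h = N_h/N and N = 6600:
  stratum A: (1550/6600)²·(1 − 290/1550)·6.8²/290 = 0.00714882
  stratum B: (1500/6600)²·(1 − 103/1500)·2.7²/103 = 0.00340479
  stratum C: (1850/6600)²·(1 − 57/1850)·1.9²/57 = 0.00482277
  stratum D: (1700/6600)²·(1 − 185/1700)·4.7²/185 = 0.00705989
V̂(x̄_st) = 0.0224363
SE(x̄_st) = √0.0224363 = 0.149787

x̄_st ≈ 24.83, SE ≈ 0.150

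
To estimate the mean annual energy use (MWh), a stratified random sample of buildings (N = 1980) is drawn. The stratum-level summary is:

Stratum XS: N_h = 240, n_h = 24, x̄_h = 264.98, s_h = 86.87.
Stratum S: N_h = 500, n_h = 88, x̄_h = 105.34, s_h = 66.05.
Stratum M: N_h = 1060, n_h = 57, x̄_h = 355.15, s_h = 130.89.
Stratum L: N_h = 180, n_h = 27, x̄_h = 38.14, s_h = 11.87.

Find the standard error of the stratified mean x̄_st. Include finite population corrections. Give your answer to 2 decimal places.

V̂(x̄_st) = Σ W_h² (1 − n_h/N_h) s_h²/n_h, with W_h = N_h/N and N = 1980:
  stratum XS: (240/1980)²·(1 − 24/240)·86.87²/24 = 4.15779
  stratum S: (500/1980)²·(1 − 88/500)·66.05²/88 = 2.60495
  stratum M: (1060/1980)²·(1 − 57/1060)·130.89²/57 = 81.5107
  stratum L: (180/1980)²·(1 − 27/180)·11.87²/27 = 0.0366582
V̂(x̄_st) = 88.3101
SE(x̄_st) = √88.3101 = 9.39734

SE(x̄_st) ≈ 9.40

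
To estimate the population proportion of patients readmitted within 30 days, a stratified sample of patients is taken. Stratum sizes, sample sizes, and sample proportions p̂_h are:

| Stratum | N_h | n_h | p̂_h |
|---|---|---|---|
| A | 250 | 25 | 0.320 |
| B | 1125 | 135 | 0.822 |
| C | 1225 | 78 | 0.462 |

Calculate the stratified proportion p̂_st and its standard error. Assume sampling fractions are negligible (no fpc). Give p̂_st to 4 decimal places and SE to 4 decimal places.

p̂_st ≈ 0.6041, SE ≈ 0.0317

N = 2600; stratum weights W_h = N_h/N.
p̂_st = Σ W_h p̂_h = (250·0.320 + 1125·0.822 + 1225·0.462)/2600 = 0.60412
V̂(p̂_st) = Σ W_h² p̂_h(1−p̂_h)/(n_h−1):
  stratum A: (250/2600)²·0.320·0.680/24 = 8.38264e-05
  stratum B: (1125/2600)²·0.822·0.178/134 = 0.00020443
  stratum C: (1225/2600)²·0.462·0.538/77 = 0.000716571
V̂(p̂_st) = 0.00100483; SE = √V̂ = 0.031699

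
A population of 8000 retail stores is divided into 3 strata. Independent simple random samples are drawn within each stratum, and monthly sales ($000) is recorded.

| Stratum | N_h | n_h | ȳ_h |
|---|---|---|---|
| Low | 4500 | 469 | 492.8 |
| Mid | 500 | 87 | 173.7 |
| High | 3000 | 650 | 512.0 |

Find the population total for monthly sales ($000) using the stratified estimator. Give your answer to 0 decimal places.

τ̂_st = Σ N_h ȳ_h = 4500·492.8 + 500·173.7 + 3000·512.0 = 3840450

τ̂_st ≈ 3840450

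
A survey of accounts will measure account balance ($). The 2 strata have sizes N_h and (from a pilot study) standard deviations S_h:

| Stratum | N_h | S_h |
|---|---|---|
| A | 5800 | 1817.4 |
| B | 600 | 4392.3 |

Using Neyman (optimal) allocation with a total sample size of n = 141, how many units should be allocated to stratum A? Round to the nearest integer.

113

Neyman allocation: n_h = n · N_h S_h / Σ N_i S_i, with n = 141.
  stratum A: N_h·S_h = 5800·1817.4 = 10540920.00
  stratum B: N_h·S_h = 600·4392.3 = 2635380.00
Σ N_h S_h = 13176300.00
n for stratum A = 141·10540920.00/13176300.00 = 112.799 → 113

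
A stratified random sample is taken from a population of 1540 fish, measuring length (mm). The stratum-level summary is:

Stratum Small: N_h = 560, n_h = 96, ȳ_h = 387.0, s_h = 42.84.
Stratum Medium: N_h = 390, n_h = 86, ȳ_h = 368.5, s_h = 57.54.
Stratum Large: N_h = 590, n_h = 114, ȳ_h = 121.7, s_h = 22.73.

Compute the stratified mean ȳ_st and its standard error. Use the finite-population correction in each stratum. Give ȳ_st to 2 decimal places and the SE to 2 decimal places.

ȳ_st = Σ W_h ȳ_h = (560·387.0 + 390·368.5 + 590·121.7)/1540 = 280.67403
V̂(ȳ_st) = Σ W_h² (1 − n_h/N_h) s_h²/n_h, with W_h = N_h/N and N = 1540:
  stratum Small: (560/1540)²·(1 − 96/560)·42.84²/96 = 2.09456
  stratum Medium: (390/1540)²·(1 − 86/390)·57.54²/86 = 1.92459
  stratum Large: (590/1540)²·(1 − 114/590)·22.73²/114 = 0.536675
V̂(ȳ_st) = 4.55582
SE(ȳ_st) = √4.55582 = 2.13444

ȳ_st ≈ 280.67, SE ≈ 2.13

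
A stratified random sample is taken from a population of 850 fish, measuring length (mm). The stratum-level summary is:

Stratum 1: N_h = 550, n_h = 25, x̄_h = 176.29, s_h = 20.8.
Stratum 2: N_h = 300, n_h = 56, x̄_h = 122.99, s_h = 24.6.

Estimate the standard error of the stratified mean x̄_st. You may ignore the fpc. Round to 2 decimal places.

SE(x̄_st) ≈ 2.93

V̂(x̄_st) = Σ W_h² s_h²/n_h, with W_h = N_h/N and N = 850:
  stratum 1: (550/850)²·20.8²/25 = 7.2456
  stratum 2: (300/850)²·24.6²/56 = 1.34613
V̂(x̄_st) = 8.59173
SE(x̄_st) = √8.59173 = 2.93116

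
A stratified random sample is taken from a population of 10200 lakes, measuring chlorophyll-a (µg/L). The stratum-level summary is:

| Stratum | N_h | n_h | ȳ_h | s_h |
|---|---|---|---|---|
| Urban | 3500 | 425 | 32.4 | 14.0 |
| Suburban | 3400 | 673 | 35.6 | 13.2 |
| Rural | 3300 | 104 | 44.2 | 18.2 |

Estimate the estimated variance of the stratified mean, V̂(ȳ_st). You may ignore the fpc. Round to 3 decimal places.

V̂(ȳ_st) = Σ W_h² s_h²/n_h, with W_h = N_h/N and N = 10200:
  stratum Urban: (3500/10200)²·14.0²/425 = 0.0543004
  stratum Suburban: (3400/10200)²·13.2²/673 = 0.0287667
  stratum Rural: (3300/10200)²·18.2²/104 = 0.333378
V̂(ȳ_st) = 0.416445

V̂(ȳ_st) ≈ 0.416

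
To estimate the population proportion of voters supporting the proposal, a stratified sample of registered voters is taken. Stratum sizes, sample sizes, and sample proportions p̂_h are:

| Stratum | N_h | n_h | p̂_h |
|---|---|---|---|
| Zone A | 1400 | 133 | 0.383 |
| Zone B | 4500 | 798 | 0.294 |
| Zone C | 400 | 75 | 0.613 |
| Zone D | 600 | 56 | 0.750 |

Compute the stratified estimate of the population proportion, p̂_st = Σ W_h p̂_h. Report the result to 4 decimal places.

p̂_st ≈ 0.3702

N = 6900; stratum weights W_h = N_h/N.
p̂_st = Σ W_h p̂_h = (1400·0.383 + 4500·0.294 + 400·0.613 + 600·0.750)/6900 = 0.37020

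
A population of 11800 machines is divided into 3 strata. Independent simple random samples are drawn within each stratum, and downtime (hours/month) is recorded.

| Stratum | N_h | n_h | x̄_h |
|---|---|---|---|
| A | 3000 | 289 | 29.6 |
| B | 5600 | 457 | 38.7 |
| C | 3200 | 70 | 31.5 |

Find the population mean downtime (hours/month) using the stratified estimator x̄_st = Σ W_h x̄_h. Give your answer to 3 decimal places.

x̄_st ≈ 34.434

N = Σ N_h = 11800. Stratum weights W_h = N_h/N.
x̄_st = (3000·29.6 + 5600·38.7 + 3200·31.5) / 11800 = 34.43390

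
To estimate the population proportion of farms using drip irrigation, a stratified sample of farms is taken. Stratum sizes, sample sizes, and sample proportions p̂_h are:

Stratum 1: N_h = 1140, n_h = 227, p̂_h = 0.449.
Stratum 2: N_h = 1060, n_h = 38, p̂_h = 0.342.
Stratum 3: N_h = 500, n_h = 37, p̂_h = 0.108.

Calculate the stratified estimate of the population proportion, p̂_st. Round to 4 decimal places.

p̂_st ≈ 0.3438

N = 2700; stratum weights W_h = N_h/N.
p̂_st = Σ W_h p̂_h = (1140·0.449 + 1060·0.342 + 500·0.108)/2700 = 0.34384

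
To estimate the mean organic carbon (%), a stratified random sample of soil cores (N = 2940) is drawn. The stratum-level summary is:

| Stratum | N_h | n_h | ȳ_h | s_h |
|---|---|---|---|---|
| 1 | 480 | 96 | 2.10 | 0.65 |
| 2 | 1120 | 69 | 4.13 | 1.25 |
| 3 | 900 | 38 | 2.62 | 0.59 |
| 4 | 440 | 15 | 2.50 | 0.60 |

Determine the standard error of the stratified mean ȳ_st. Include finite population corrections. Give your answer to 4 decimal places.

SE(ȳ_st) ≈ 0.0672

V̂(ȳ_st) = Σ W_h² (1 − n_h/N_h) s_h²/n_h, with W_h = N_h/N and N = 2940:
  stratum 1: (480/2940)²·(1 − 96/480)·0.65²/96 = 9.38498e-05
  stratum 2: (1120/2940)²·(1 − 69/1120)·1.25²/69 = 0.00308388
  stratum 3: (900/2940)²·(1 − 38/900)·0.59²/38 = 0.000822196
  stratum 4: (440/2940)²·(1 − 15/440)·0.60²/15 = 0.000519228
V̂(ȳ_st) = 0.00451915
SE(ȳ_st) = √0.00451915 = 0.0672246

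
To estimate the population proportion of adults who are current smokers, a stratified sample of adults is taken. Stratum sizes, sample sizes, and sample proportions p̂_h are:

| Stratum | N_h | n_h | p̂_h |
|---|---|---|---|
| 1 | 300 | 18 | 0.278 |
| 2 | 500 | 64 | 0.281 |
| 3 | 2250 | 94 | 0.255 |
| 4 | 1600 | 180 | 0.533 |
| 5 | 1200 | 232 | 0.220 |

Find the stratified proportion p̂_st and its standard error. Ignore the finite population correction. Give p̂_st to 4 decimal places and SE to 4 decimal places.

N = 5850; stratum weights W_h = N_h/N.
p̂_st = Σ W_h p̂_h = (300·0.278 + 500·0.281 + 2250·0.255 + 1600·0.533 + 1200·0.220)/5850 = 0.32726
V̂(p̂_st) = Σ W_h² p̂_h(1−p̂_h)/(n_h−1):
  stratum 1: (300/5850)²·0.278·0.722/17 = 3.10502e-05
  stratum 2: (500/5850)²·0.281·0.719/63 = 2.34273e-05
  stratum 3: (2250/5850)²·0.255·0.745/93 = 0.000302181
  stratum 4: (1600/5850)²·0.533·0.467/179 = 0.000104021
  stratum 5: (1200/5850)²·0.220·0.780/231 = 3.12576e-05
V̂(p̂_st) = 0.000491936; SE = √V̂ = 0.0221796

p̂_st ≈ 0.3273, SE ≈ 0.0222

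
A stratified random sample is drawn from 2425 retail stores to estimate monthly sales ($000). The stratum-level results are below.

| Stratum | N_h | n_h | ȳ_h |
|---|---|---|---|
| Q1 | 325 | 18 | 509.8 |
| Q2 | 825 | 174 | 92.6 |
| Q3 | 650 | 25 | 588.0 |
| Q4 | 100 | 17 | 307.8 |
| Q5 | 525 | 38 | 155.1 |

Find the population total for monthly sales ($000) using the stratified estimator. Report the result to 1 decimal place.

τ̂_st = Σ N_h ȳ_h = 325·509.8 + 825·92.6 + 650·588.0 + 100·307.8 + 525·155.1 = 736487.5

τ̂_st ≈ 736487.5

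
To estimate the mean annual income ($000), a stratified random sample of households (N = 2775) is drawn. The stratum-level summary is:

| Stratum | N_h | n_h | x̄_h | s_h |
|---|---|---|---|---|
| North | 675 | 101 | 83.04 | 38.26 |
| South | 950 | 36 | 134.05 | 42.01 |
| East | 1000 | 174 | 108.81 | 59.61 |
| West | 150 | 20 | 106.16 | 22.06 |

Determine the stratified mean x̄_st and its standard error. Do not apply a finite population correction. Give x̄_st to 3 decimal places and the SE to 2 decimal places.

x̄_st ≈ 111.039, SE ≈ 3.05

x̄_st = Σ W_h x̄_h = (675·83.04 + 950·134.05 + 1000·108.81 + 150·106.16)/2775 = 111.03910
V̂(x̄_st) = Σ W_h² s_h²/n_h, with W_h = N_h/N and N = 2775:
  stratum North: (675/2775)²·38.26²/101 = 0.857532
  stratum South: (950/2775)²·42.01²/36 = 5.74545
  stratum East: (1000/2775)²·59.61²/174 = 2.65194
  stratum West: (150/2775)²·22.06²/20 = 0.0710948
V̂(x̄_st) = 9.32601
SE(x̄_st) = √9.32601 = 3.05385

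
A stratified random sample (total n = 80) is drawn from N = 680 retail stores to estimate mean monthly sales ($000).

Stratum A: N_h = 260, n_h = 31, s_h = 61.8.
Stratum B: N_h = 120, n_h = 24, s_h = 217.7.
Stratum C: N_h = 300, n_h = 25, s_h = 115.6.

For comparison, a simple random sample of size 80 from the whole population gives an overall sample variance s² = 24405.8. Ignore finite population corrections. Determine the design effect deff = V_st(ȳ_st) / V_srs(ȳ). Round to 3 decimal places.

V̂(ȳ_st) = Σ W_h² s_h²/n_h, with W_h = N_h/N and N = 680:
  stratum A: (260/680)²·61.8²/31 = 18.0113
  stratum B: (120/680)²·217.7²/24 = 61.4965
  stratum C: (300/680)²·115.6²/25 = 104.04
V_st = 183.548
V_srs = s²/n = 24405.8/80 = 305.072
deff = V_st / V_srs = 183.548/305.072 = 0.6017

deff ≈ 0.602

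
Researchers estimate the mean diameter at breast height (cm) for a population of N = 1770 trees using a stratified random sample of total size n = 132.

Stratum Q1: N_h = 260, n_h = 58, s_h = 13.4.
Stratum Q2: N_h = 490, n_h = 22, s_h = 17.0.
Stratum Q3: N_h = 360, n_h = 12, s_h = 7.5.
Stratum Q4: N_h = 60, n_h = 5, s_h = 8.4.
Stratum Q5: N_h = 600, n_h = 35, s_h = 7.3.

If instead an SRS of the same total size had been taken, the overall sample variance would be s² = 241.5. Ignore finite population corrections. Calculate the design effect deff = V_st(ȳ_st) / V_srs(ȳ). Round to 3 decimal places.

V̂(ȳ_st) = Σ W_h² s_h²/n_h, with W_h = N_h/N and N = 1770:
  stratum Q1: (260/1770)²·13.4²/58 = 0.0668008
  stratum Q2: (490/1770)²·17.0²/22 = 1.00675
  stratum Q3: (360/1770)²·7.5²/12 = 0.19391
  stratum Q4: (60/1770)²·8.4²/5 = 0.016216
  stratum Q5: (600/1770)²·7.3²/35 = 0.174958
V_st = 1.45863
V_srs = s²/n = 241.5/132 = 1.82955
deff = V_st / V_srs = 1.45863/1.82955 = 0.7973

deff ≈ 0.797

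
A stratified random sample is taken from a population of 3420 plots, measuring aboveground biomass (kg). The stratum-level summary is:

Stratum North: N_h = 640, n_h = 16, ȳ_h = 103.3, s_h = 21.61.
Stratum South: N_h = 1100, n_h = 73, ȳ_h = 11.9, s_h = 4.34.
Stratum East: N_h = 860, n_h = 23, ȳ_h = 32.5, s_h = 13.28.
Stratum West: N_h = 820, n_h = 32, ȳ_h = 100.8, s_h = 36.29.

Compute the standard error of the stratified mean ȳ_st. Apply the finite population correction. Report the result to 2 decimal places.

SE(ȳ_st) ≈ 1.94

V̂(ȳ_st) = Σ W_h² (1 − n_h/N_h) s_h²/n_h, with W_h = N_h/N and N = 3420:
  stratum North: (640/3420)²·(1 − 16/640)·21.61²/16 = 0.996556
  stratum South: (1100/3420)²·(1 − 73/1100)·4.34²/73 = 0.0249211
  stratum East: (860/3420)²·(1 − 23/860)·13.28²/23 = 0.471889
  stratum West: (820/3420)²·(1 − 32/820)·36.29²/32 = 2.27359
V̂(ȳ_st) = 3.76695
SE(ȳ_st) = √3.76695 = 1.94086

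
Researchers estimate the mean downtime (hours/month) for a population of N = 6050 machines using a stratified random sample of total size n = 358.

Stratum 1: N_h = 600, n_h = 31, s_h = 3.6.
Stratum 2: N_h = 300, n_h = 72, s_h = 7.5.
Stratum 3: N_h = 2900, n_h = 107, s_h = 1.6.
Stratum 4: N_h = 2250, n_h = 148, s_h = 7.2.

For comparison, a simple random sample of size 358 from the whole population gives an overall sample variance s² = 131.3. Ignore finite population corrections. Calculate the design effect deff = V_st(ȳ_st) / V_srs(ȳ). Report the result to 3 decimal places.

V̂(ȳ_st) = Σ W_h² s_h²/n_h, with W_h = N_h/N and N = 6050:
  stratum 1: (600/6050)²·3.6²/31 = 0.00411183
  stratum 2: (300/6050)²·7.5²/72 = 0.00192098
  stratum 3: (2900/6050)²·1.6²/107 = 0.0054972
  stratum 4: (2250/6050)²·7.2²/148 = 0.048446
V_st = 0.059976
V_srs = s²/n = 131.3/358 = 0.36676
deff = V_st / V_srs = 0.059976/0.36676 = 0.1635

deff ≈ 0.164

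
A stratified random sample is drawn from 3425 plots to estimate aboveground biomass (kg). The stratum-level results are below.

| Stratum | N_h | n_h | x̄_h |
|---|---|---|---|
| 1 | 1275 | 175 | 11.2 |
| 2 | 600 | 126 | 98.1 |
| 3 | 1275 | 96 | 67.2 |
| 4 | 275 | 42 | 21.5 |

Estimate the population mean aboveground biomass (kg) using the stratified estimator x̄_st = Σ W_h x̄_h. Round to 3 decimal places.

x̄_st ≈ 48.097

N = Σ N_h = 3425. Stratum weights W_h = N_h/N.
x̄_st = (1275·11.2 + 600·98.1 + 1275·67.2 + 275·21.5) / 3425 = 48.09708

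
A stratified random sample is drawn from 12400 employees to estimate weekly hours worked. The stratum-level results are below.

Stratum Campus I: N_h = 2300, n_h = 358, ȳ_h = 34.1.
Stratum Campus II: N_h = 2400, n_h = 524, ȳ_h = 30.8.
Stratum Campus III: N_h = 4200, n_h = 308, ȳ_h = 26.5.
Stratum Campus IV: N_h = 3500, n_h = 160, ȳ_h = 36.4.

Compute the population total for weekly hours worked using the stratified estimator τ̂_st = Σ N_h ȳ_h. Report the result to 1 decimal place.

τ̂_st = Σ N_h ȳ_h = 2300·34.1 + 2400·30.8 + 4200·26.5 + 3500·36.4 = 391050.0

τ̂_st ≈ 391050.0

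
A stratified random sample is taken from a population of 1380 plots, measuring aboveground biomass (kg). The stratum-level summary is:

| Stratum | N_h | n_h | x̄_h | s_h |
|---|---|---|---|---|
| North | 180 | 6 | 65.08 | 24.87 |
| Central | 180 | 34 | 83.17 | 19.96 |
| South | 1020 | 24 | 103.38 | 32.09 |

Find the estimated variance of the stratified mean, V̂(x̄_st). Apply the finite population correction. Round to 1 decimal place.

V̂(x̄_st) ≈ 24.7

V̂(x̄_st) = Σ W_h² (1 − n_h/N_h) s_h²/n_h, with W_h = N_h/N and N = 1380:
  stratum North: (180/1380)²·(1 − 6/180)·24.87²/6 = 1.69537
  stratum Central: (180/1380)²·(1 − 34/180)·19.96²/34 = 0.1617
  stratum South: (1020/1380)²·(1 − 24/1020)·32.09²/24 = 22.8891
V̂(x̄_st) = 24.7462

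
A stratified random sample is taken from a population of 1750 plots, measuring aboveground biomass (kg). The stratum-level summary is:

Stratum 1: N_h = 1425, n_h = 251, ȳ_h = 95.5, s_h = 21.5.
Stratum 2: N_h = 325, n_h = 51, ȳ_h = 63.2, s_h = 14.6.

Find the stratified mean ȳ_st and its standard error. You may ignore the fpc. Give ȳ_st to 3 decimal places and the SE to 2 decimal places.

ȳ_st = Σ W_h ȳ_h = (1425·95.5 + 325·63.2)/1750 = 89.50143
V̂(ȳ_st) = Σ W_h² s_h²/n_h, with W_h = N_h/N and N = 1750:
  stratum 1: (1425/1750)²·21.5²/251 = 1.22112
  stratum 2: (325/1750)²·14.6²/51 = 0.144154
V̂(ȳ_st) = 1.36527
SE(ȳ_st) = √1.36527 = 1.16845

ȳ_st ≈ 89.501, SE ≈ 1.17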